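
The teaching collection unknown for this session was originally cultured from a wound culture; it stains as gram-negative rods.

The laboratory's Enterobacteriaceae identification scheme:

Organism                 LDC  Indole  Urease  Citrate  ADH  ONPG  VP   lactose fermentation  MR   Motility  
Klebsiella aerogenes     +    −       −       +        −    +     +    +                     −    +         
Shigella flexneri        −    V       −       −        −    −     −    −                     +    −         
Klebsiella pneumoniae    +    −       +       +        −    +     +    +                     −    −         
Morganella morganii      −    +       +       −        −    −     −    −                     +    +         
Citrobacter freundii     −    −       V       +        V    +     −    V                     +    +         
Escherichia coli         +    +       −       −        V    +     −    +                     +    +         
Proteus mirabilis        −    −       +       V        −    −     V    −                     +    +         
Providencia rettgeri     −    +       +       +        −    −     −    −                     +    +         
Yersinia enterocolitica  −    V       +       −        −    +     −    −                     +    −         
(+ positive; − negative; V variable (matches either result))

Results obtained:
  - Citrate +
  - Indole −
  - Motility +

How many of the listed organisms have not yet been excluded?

Indole −: excludes Morganella morganii, Escherichia coli, Providencia rettgeri — 6 left.
Citrate +: excludes Shigella flexneri, Yersinia enterocolitica — 4 left.
Motility +: excludes Klebsiella pneumoniae — 3 left.
Still consistent: Citrobacter freundii, Klebsiella aerogenes, Proteus mirabilis.

3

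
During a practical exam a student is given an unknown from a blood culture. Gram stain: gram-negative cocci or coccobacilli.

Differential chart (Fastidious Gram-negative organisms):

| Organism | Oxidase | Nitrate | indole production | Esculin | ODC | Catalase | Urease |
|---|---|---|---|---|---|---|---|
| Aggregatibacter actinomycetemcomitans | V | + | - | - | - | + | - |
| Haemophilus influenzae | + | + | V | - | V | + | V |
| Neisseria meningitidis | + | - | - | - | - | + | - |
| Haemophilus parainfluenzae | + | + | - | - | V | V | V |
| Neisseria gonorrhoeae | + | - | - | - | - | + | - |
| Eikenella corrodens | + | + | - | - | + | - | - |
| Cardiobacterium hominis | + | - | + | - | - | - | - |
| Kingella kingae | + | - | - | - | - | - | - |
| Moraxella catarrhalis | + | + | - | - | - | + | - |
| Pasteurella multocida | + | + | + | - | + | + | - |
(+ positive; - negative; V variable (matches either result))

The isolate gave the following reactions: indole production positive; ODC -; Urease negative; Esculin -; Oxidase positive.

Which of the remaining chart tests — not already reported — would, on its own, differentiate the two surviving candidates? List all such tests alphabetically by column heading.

Urease -: all 10 remaining candidates are consistent.
Esculin -: all 10 remaining candidates are consistent.
ODC -: excludes Eikenella corrodens, Pasteurella multocida — 8 left.
Oxidase +: all 8 remaining candidates are consistent.
indole production +: excludes 6 organisms — 2 left.
Two candidates remain: Cardiobacterium hominis and Haemophilus influenzae.
  Nitrate: Cardiobacterium hominis -, Haemophilus influenzae + — discriminates.
  Catalase: Cardiobacterium hominis -, Haemophilus influenzae + — discriminates.

Catalase, Nitrate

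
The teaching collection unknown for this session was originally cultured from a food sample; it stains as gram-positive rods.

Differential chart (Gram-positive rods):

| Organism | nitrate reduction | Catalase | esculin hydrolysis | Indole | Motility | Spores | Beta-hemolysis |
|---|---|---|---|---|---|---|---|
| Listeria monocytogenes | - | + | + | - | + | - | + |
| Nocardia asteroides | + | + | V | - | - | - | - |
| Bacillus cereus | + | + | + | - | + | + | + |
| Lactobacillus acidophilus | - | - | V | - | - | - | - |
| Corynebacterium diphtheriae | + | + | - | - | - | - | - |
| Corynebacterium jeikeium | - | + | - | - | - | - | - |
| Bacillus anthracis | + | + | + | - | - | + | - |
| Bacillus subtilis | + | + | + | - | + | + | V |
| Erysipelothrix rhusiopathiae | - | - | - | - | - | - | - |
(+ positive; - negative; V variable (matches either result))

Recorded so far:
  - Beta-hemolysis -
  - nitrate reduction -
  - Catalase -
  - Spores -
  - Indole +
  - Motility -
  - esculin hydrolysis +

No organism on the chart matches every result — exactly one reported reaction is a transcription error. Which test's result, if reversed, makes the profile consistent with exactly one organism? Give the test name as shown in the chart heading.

As reported, no row in the chart matches all 7 reactions.
Reversing Indole (to -) → unique match: Lactobacillus acidophilus.
Reversing Catalase → still no organism matches.
Reversing Motility → still no organism matches.
Reversing nitrate reduction → still no organism matches.
Reversing Beta-hemolysis → still no organism matches.
Reversing Spores → still no organism matches.
Reversing esculin hydrolysis → still no organism matches.

Indole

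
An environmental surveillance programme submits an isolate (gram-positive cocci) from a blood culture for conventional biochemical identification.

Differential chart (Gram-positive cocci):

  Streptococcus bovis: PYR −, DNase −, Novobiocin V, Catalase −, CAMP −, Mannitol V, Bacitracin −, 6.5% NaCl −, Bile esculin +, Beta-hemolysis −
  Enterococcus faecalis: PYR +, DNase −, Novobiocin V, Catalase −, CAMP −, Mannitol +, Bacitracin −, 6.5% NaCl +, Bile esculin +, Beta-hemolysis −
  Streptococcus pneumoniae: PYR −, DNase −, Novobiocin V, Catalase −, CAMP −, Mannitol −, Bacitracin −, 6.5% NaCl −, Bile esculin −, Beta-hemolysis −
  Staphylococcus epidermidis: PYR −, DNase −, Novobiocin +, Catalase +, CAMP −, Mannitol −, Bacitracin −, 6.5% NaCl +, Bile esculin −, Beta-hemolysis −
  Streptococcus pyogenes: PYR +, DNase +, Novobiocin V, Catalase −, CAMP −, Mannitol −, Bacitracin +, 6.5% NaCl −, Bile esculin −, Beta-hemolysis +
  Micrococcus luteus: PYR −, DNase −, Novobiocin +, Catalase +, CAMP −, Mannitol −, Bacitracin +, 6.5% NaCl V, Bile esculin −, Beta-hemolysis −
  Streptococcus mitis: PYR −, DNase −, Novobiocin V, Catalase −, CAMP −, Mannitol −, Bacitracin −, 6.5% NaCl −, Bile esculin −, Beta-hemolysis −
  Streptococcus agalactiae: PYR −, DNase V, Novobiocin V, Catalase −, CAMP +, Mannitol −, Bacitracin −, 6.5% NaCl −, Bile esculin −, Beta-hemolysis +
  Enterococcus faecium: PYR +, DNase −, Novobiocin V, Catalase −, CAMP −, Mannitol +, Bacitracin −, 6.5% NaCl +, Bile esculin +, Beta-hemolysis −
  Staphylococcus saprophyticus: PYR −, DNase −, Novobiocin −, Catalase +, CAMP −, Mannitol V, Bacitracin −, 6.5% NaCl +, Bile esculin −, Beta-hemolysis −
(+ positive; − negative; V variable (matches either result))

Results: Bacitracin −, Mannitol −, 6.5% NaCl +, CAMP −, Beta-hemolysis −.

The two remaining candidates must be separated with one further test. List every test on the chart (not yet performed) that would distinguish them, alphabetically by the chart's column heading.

Novobiocin

CAMP −: excludes Streptococcus agalactiae — 9 left.
Beta-hemolysis −: excludes Streptococcus pyogenes — 8 left.
6.5% NaCl +: excludes Streptococcus bovis, Streptococcus pneumoniae, Streptococcus mitis — 5 left.
Mannitol −: excludes Enterococcus faecalis, Enterococcus faecium — 3 left.
Bacitracin −: excludes Micrococcus luteus — 2 left.
Two candidates remain: Staphylococcus epidermidis and Staphylococcus saprophyticus.
  PYR: − vs − — same for both, does not separate.
  DNase: − vs − — same for both, does not separate.
  Novobiocin: Staphylococcus epidermidis +, Staphylococcus saprophyticus − — discriminates.
  Catalase: + vs + — same for both, does not separate.
  Bile esculin: − vs − — same for both, does not separate.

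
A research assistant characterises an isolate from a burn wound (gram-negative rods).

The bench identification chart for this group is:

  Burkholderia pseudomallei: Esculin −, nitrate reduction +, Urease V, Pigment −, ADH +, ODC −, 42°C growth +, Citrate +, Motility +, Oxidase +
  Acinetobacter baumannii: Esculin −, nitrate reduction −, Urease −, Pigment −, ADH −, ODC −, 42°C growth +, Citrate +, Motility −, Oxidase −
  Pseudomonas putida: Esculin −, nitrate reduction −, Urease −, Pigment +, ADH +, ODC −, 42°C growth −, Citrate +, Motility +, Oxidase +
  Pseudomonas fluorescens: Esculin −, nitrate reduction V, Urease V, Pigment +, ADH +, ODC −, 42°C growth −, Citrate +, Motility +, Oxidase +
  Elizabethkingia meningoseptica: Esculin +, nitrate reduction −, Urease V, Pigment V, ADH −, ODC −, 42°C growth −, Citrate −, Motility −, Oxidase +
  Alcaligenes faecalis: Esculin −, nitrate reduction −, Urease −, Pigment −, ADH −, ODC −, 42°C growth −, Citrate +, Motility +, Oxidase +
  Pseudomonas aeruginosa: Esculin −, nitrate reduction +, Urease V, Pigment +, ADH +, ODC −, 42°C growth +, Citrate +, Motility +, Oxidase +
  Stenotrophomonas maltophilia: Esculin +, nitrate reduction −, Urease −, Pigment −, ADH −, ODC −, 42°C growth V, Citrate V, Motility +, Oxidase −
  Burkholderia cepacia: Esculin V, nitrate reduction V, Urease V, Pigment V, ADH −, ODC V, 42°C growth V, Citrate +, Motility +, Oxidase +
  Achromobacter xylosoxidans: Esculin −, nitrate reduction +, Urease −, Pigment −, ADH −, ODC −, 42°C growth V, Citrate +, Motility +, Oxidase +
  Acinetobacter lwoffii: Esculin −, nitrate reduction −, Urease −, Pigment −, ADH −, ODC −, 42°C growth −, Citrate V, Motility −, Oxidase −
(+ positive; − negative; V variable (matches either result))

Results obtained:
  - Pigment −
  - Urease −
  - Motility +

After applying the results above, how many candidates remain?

5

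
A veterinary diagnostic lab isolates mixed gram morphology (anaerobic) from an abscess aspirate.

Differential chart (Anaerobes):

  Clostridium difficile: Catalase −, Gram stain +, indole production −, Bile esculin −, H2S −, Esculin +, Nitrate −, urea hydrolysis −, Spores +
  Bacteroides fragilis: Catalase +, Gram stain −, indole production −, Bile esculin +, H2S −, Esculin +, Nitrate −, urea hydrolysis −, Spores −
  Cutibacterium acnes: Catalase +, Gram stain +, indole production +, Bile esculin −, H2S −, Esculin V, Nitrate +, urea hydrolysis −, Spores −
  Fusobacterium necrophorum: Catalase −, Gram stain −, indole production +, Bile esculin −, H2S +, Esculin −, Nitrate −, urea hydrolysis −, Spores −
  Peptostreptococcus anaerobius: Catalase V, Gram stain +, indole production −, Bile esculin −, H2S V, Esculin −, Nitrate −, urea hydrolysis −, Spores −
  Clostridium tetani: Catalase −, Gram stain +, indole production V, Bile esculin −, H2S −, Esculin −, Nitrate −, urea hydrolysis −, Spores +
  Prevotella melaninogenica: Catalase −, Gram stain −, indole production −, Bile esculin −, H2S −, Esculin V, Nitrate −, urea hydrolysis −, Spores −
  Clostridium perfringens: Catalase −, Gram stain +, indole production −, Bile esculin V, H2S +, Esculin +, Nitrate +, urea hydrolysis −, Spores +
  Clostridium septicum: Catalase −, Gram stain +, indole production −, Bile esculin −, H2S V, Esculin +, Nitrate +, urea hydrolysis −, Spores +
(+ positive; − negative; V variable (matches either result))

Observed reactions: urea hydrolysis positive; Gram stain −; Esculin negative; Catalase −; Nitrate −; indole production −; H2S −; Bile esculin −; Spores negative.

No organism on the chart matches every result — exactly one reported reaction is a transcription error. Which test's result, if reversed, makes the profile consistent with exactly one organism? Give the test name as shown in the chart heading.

urea hydrolysis

As reported, no row in the chart matches all 9 reactions.
Reversing Nitrate → still no organism matches.
Reversing indole production → still no organism matches.
Reversing Bile esculin → still no organism matches.
Reversing Spores → still no organism matches.
Reversing H2S → still no organism matches.
Reversing Catalase → still no organism matches.
Reversing urea hydrolysis (to −) → unique match: Prevotella melaninogenica.
Reversing Esculin → still no organism matches.
Reversing Gram stain → still no organism matches.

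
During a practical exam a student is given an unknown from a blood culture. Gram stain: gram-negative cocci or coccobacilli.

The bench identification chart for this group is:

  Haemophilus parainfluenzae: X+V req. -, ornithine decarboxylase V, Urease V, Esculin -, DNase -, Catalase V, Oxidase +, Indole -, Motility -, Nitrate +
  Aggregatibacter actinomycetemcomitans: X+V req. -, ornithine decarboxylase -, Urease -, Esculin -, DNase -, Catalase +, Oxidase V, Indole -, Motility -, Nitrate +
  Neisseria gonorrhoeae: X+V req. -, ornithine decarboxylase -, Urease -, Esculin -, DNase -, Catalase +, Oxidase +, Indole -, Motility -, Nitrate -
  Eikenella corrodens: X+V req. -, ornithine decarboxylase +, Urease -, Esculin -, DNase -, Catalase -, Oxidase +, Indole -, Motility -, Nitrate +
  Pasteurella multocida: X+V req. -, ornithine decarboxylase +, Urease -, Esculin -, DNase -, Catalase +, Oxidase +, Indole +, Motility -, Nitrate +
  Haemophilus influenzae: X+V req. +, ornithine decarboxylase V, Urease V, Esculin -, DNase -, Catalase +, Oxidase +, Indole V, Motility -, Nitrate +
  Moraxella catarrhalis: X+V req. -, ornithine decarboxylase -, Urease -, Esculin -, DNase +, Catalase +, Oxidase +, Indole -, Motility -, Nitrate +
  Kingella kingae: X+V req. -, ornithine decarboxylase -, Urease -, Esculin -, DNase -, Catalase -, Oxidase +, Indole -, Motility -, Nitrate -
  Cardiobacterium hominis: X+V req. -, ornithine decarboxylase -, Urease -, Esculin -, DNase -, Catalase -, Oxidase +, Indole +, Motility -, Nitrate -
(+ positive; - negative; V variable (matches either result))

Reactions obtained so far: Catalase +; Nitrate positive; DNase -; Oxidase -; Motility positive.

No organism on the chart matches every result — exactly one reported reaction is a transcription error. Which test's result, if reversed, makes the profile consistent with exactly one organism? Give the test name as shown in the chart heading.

As reported, no row in the chart matches all 5 reactions.
Reversing DNase → still no organism matches.
Reversing Motility (to -) → unique match: Aggregatibacter actinomycetemcomitans.
Reversing Nitrate → still no organism matches.
Reversing Oxidase → still no organism matches.
Reversing Catalase → still no organism matches.

Motility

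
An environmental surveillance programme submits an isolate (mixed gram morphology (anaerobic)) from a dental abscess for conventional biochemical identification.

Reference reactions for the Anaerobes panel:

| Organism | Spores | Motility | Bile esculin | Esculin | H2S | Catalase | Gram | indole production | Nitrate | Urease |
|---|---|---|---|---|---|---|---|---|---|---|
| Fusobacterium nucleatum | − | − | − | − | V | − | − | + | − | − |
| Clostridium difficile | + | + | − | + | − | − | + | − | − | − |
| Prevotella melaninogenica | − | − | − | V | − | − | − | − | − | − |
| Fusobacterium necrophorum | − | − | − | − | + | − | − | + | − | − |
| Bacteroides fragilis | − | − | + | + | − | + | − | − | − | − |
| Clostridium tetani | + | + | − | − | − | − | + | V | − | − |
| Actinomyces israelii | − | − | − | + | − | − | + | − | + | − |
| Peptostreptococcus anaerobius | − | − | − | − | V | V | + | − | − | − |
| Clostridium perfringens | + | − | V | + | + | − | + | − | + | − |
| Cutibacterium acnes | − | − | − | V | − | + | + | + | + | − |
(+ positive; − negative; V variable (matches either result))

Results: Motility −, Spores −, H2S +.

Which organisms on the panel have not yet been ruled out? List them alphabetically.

Fusobacterium necrophorum, Fusobacterium nucleatum, Peptostreptococcus anaerobius

Motility −: excludes Clostridium difficile, Clostridium tetani — 8 left.
H2S +: excludes Prevotella melaninogenica, Bacteroides fragilis, Actinomyces israelii, Cutibacterium acnes — 4 left.
Spores −: excludes Clostridium perfringens — 3 left.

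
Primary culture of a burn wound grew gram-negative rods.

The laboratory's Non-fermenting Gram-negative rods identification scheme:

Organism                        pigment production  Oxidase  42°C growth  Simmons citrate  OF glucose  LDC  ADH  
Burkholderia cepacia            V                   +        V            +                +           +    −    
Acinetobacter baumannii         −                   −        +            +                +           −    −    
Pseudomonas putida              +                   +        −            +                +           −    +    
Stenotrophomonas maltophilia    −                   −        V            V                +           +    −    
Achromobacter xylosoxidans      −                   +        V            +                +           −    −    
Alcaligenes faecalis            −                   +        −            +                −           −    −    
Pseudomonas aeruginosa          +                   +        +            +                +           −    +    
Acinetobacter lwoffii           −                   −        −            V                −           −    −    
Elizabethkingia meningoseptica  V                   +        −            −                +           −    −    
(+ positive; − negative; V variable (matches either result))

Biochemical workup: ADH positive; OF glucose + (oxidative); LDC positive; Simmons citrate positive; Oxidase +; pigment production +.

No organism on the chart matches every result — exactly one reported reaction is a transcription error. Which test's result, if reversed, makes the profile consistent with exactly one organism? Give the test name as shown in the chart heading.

ADH

As reported, no row in the chart matches all 6 reactions.
Reversing Simmons citrate → still no organism matches.
Reversing ADH (to −) → unique match: Burkholderia cepacia.
Reversing LDC → 2 organisms match (not unique).
Reversing Oxidase → still no organism matches.
Reversing OF glucose → still no organism matches.
Reversing pigment production → still no organism matches.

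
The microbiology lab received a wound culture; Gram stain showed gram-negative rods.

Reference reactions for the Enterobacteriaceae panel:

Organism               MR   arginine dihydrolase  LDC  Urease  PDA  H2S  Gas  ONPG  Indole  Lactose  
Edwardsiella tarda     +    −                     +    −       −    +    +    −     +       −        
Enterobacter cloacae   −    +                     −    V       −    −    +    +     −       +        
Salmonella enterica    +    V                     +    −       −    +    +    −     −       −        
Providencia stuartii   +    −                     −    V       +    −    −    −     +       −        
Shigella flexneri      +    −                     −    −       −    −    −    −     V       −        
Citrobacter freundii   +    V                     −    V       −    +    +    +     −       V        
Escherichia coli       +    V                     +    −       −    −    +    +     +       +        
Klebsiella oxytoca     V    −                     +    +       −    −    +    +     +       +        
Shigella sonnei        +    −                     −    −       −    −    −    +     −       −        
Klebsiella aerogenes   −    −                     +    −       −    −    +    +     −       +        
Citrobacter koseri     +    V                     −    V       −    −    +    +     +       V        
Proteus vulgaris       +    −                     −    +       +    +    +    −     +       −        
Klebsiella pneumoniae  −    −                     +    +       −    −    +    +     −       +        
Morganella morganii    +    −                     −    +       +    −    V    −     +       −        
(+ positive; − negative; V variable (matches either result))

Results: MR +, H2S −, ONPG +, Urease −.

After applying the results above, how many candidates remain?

3

ONPG +: excludes 6 organisms — 8 left.
H2S −: excludes Citrobacter freundii — 7 left.
MR +: excludes Enterobacter cloacae, Klebsiella aerogenes, Klebsiella pneumoniae — 4 left.
Urease −: excludes Klebsiella oxytoca — 3 left.
Still consistent: Citrobacter koseri, Escherichia coli, Shigella sonnei.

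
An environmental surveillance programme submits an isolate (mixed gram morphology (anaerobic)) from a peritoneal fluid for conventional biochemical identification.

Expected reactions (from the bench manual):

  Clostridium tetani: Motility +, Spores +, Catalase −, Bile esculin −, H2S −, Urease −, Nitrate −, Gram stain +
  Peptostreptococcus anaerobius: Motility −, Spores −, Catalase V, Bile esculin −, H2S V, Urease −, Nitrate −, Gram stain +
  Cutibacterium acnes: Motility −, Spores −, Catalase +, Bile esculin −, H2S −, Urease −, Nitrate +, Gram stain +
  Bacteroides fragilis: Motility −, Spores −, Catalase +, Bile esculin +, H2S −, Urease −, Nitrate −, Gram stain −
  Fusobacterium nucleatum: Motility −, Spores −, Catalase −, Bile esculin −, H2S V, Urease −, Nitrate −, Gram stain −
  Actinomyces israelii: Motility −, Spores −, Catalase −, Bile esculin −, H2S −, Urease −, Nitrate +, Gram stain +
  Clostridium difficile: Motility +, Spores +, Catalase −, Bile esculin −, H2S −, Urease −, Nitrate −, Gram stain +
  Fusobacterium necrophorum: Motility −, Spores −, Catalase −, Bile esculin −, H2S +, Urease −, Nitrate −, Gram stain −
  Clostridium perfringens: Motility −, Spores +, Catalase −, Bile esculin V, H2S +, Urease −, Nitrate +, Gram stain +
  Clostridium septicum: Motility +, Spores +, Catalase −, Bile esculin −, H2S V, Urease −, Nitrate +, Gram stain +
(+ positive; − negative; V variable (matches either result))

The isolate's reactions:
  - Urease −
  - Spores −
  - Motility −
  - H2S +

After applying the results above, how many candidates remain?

3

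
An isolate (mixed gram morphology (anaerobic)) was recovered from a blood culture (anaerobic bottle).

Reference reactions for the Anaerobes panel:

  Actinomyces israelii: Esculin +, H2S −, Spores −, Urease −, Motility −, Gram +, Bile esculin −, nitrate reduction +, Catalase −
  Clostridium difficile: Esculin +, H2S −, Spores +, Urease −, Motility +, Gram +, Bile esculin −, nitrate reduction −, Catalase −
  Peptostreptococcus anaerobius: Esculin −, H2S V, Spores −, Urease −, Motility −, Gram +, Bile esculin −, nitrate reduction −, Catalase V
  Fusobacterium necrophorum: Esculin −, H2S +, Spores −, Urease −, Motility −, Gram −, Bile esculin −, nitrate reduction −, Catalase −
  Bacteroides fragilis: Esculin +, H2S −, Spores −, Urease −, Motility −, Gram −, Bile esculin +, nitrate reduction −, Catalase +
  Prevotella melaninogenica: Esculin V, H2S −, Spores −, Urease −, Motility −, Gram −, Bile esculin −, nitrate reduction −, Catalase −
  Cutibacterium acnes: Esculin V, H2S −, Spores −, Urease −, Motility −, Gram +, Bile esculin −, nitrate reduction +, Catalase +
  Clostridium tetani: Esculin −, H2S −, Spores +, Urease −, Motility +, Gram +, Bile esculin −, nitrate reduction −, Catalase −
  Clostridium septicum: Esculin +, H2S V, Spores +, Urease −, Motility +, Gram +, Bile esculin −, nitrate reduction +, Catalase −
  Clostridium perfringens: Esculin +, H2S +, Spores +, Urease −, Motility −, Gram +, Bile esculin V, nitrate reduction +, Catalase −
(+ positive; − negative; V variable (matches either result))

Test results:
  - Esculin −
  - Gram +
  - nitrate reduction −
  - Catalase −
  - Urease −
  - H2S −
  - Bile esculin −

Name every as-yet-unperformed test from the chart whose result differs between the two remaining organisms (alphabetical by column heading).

Motility, Spores

Urease −: all 10 remaining candidates are consistent.
Catalase −: excludes Bacteroides fragilis, Cutibacterium acnes — 8 left.
H2S −: excludes Fusobacterium necrophorum, Clostridium perfringens — 6 left.
Esculin −: excludes Actinomyces israelii, Clostridium difficile, Clostridium septicum — 3 left.
nitrate reduction −: all 3 remaining candidates are consistent.
Bile esculin −: all 3 remaining candidates are consistent.
Gram +: excludes Prevotella melaninogenica — 2 left.
Two candidates remain: Clostridium tetani and Peptostreptococcus anaerobius.
  Spores: Clostridium tetani +, Peptostreptococcus anaerobius − — discriminates.
  Motility: Clostridium tetani +, Peptostreptococcus anaerobius − — discriminates.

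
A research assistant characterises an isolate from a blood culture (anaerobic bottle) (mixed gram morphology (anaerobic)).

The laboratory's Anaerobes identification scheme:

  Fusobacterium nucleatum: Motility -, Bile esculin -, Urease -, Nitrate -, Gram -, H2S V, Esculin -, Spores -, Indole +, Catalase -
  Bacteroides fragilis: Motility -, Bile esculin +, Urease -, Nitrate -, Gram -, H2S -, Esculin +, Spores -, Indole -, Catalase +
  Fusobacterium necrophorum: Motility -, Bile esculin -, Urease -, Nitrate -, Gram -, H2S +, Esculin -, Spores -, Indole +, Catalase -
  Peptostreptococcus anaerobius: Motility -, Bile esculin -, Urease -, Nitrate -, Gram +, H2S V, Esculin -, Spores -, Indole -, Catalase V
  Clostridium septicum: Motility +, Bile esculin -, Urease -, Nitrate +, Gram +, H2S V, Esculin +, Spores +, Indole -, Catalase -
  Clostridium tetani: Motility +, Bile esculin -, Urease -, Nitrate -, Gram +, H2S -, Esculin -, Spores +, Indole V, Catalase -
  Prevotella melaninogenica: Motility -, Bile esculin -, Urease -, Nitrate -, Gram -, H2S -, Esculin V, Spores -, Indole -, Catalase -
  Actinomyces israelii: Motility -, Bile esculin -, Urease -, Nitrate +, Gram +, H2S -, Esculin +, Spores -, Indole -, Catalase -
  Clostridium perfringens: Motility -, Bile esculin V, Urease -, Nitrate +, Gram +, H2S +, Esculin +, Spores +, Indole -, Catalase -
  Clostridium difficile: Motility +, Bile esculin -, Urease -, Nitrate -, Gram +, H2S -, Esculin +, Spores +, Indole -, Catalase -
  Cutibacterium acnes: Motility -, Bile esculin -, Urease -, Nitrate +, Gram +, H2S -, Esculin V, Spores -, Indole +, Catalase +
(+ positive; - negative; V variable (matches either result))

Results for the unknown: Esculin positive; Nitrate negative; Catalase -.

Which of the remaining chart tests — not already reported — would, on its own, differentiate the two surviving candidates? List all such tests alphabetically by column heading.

Nitrate -: excludes Clostridium septicum, Actinomyces israelii, Clostridium perfringens, Cutibacterium acnes — 7 left.
Esculin +: excludes Fusobacterium nucleatum, Fusobacterium necrophorum, Peptostreptococcus anaerobius, Clostridium tetani — 3 left.
Catalase -: excludes Bacteroides fragilis — 2 left.
Two candidates remain: Clostridium difficile and Prevotella melaninogenica.
  Motility: Clostridium difficile +, Prevotella melaninogenica - — discriminates.
  Bile esculin: - vs - — same for both, does not separate.
  Urease: - vs - — same for both, does not separate.
  Gram: Clostridium difficile +, Prevotella melaninogenica - — discriminates.
  H2S: - vs - — same for both, does not separate.
  Spores: Clostridium difficile +, Prevotella melaninogenica - — discriminates.
  Indole: - vs - — same for both, does not separate.

Gram, Motility, Spores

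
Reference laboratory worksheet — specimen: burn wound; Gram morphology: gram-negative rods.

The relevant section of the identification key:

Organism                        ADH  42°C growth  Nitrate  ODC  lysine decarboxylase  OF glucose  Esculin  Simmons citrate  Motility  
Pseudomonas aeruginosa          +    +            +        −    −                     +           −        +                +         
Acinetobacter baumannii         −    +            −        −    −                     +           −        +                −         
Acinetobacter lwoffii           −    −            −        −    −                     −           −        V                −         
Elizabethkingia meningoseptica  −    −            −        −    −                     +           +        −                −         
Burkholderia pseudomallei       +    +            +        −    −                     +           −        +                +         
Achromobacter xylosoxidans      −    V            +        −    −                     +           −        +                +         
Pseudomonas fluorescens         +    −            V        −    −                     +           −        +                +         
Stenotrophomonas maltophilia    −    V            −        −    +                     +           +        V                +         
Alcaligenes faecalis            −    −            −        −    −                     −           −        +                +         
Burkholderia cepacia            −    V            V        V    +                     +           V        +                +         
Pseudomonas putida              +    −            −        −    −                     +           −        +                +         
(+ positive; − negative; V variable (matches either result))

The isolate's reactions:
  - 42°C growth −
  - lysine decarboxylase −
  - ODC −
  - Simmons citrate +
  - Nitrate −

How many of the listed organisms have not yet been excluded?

4

Nitrate −: excludes Pseudomonas aeruginosa, Burkholderia pseudomallei, Achromobacter xylosoxidans — 8 left.
Simmons citrate +: excludes Elizabethkingia meningoseptica — 7 left.
ODC −: all 7 remaining candidates are consistent.
42°C growth −: excludes Acinetobacter baumannii — 6 left.
lysine decarboxylase −: excludes Stenotrophomonas maltophilia, Burkholderia cepacia — 4 left.
Still consistent: Acinetobacter lwoffii, Alcaligenes faecalis, Pseudomonas fluorescens, Pseudomonas putida.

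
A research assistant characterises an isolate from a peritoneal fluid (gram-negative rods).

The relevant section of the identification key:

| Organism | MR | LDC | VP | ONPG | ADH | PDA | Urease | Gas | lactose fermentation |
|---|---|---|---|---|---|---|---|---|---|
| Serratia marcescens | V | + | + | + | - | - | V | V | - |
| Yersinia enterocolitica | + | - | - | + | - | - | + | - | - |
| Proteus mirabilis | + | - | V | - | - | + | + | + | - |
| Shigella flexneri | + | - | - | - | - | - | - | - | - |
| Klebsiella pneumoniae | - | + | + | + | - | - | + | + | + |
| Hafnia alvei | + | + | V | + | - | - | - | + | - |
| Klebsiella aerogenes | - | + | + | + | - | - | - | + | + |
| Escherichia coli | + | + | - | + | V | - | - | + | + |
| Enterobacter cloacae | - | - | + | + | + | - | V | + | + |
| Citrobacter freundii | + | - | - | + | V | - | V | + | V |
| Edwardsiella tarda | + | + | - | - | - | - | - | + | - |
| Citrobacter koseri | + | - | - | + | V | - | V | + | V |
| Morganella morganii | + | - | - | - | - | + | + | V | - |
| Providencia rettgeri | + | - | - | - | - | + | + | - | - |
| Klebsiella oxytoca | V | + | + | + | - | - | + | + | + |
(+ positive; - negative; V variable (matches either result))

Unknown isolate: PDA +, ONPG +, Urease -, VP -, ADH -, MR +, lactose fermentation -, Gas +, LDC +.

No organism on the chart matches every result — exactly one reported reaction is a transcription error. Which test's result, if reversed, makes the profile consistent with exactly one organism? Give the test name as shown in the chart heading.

As reported, no row in the chart matches all 9 reactions.
Reversing LDC → still no organism matches.
Reversing MR → still no organism matches.
Reversing Urease → still no organism matches.
Reversing ONPG → still no organism matches.
Reversing lactose fermentation → still no organism matches.
Reversing Gas → still no organism matches.
Reversing VP → still no organism matches.
Reversing ADH → still no organism matches.
Reversing PDA (to -) → unique match: Hafnia alvei.

PDA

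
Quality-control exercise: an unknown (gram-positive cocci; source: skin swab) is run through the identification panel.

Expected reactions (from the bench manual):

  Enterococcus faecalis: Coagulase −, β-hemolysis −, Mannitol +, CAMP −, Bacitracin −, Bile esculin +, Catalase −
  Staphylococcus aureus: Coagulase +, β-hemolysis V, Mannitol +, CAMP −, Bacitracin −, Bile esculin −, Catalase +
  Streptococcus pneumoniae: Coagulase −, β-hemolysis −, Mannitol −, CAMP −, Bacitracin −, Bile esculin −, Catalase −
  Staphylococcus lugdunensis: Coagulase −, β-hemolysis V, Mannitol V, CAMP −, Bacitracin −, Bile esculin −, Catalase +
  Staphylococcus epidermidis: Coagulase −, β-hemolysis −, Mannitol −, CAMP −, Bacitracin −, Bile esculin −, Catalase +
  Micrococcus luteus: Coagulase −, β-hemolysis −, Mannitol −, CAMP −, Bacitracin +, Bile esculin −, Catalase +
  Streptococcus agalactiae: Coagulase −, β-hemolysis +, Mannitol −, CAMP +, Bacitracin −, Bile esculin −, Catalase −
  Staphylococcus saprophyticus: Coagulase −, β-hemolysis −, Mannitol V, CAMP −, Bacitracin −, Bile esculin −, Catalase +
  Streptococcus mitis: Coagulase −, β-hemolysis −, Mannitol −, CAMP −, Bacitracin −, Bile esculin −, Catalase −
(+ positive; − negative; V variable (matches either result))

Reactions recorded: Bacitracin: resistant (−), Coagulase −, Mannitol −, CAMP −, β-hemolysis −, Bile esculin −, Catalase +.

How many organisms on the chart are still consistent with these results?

Mannitol −: excludes Enterococcus faecalis, Staphylococcus aureus — 7 left.
Bacitracin −: excludes Micrococcus luteus — 6 left.
CAMP −: excludes Streptococcus agalactiae — 5 left.
Coagulase −: all 5 remaining candidates are consistent.
β-hemolysis −: all 5 remaining candidates are consistent.
Bile esculin −: all 5 remaining candidates are consistent.
Catalase +: excludes Streptococcus pneumoniae, Streptococcus mitis — 3 left.
Still consistent: Staphylococcus epidermidis, Staphylococcus lugdunensis, Staphylococcus saprophyticus.

3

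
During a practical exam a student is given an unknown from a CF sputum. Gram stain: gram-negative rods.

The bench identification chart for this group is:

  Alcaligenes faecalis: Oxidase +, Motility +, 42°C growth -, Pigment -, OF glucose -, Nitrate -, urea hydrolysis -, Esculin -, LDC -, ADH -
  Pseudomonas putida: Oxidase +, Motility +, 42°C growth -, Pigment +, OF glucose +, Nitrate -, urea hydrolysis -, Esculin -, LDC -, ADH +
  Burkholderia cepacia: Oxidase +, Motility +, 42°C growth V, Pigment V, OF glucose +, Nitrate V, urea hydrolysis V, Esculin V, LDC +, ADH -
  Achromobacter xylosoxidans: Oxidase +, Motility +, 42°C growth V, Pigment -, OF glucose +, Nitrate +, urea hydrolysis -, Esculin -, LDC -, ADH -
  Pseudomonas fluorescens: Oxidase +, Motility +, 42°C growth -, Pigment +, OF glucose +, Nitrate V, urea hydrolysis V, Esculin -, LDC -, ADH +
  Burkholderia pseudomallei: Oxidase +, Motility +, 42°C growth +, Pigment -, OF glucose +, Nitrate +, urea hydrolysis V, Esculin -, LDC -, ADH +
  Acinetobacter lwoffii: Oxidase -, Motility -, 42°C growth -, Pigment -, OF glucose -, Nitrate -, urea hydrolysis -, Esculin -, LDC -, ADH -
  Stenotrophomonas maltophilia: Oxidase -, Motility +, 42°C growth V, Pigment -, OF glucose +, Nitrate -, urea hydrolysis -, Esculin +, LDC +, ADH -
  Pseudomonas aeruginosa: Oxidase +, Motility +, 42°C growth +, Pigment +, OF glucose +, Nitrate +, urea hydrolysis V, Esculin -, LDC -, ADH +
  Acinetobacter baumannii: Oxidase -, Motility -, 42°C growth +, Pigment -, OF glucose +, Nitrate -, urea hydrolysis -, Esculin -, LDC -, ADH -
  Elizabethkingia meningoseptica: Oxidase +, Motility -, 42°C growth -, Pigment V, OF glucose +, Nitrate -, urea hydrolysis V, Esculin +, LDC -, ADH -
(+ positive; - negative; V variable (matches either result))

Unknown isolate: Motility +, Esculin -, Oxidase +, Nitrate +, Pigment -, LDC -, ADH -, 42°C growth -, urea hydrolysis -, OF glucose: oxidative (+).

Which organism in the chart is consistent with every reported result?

Achromobacter xylosoxidans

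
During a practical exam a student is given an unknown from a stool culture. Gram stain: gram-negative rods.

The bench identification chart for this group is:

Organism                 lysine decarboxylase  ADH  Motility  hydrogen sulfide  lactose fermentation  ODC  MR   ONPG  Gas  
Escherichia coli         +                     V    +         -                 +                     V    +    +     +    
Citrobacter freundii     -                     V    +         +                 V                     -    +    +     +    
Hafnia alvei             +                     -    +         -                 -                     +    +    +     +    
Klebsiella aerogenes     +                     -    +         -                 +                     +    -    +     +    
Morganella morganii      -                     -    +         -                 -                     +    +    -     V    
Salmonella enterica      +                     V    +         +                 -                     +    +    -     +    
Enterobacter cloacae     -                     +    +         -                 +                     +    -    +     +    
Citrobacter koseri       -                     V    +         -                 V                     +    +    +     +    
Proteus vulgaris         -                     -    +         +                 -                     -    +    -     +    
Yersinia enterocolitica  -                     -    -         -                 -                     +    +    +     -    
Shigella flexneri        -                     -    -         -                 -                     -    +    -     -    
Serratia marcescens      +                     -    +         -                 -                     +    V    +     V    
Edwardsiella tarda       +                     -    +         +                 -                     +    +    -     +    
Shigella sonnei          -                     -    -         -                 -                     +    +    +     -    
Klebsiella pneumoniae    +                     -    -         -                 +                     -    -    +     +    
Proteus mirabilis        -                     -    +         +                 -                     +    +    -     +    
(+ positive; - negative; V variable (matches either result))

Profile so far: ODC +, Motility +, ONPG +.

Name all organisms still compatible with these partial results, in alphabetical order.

ONPG +: excludes 6 organisms — 10 left.
ODC +: excludes Citrobacter freundii, Klebsiella pneumoniae — 8 left.
Motility +: excludes Yersinia enterocolitica, Shigella sonnei — 6 left.

Citrobacter koseri, Enterobacter cloacae, Escherichia coli, Hafnia alvei, Klebsiella aerogenes, Serratia marcescens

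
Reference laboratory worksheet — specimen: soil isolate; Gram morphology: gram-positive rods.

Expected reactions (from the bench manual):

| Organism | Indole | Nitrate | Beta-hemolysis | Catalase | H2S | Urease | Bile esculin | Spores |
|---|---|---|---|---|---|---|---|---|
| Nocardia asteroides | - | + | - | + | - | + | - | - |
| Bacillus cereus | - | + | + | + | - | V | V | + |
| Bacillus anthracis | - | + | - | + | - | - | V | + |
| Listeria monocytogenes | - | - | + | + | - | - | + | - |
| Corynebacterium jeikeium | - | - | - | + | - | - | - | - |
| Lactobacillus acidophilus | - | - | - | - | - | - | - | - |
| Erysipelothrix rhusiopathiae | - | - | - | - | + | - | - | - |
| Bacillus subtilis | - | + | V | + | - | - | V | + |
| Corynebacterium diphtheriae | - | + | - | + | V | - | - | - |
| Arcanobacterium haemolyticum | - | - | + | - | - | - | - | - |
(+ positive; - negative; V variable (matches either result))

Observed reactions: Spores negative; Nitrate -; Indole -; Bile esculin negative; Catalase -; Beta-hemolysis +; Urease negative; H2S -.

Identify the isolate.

Arcanobacterium haemolyticum

H2S -: excludes Erysipelothrix rhusiopathiae — 9 left.
Indole -: all 9 remaining candidates are consistent.
Beta-hemolysis +: excludes 5 organisms — 4 left.
Nitrate -: excludes Bacillus cereus, Bacillus subtilis — 2 left.
Spores -: all 2 remaining candidates are consistent.
Urease -: all 2 remaining candidates are consistent.
Bile esculin -: excludes Listeria monocytogenes — 1 left.
Catalase -: the one remaining candidate is consistent.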